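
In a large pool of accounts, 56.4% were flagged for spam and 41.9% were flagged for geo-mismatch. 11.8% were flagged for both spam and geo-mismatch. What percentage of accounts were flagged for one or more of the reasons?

86.5%

P(at least one) = 56.4 + 41.9 − 11.8 = 86.5%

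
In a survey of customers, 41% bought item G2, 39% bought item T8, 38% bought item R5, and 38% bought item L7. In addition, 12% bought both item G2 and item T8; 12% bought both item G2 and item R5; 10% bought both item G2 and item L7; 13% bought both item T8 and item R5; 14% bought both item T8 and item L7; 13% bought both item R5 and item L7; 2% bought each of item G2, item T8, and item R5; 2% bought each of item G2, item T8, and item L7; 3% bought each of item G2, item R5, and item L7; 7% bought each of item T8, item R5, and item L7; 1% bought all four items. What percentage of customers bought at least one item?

95%

By inclusion–exclusion:
P(at least one) = 41 + 39 + 38 + 38 − 12 − 12 − 10 − 13 − 14 − 13 + 2 + 2 + 3 + 7 − 1 = 95%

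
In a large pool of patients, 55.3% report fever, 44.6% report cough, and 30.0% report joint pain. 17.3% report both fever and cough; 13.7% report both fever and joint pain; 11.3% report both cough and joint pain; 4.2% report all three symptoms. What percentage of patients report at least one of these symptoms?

91.8%

Apply inclusion-exclusion:
P(union) = 55.3 + 44.6 + 30.0 − 17.3 − 13.7 − 11.3 + 4.2 = 91.8%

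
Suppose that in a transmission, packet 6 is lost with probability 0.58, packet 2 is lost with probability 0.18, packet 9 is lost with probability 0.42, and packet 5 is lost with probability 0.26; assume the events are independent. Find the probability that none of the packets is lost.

0.14781648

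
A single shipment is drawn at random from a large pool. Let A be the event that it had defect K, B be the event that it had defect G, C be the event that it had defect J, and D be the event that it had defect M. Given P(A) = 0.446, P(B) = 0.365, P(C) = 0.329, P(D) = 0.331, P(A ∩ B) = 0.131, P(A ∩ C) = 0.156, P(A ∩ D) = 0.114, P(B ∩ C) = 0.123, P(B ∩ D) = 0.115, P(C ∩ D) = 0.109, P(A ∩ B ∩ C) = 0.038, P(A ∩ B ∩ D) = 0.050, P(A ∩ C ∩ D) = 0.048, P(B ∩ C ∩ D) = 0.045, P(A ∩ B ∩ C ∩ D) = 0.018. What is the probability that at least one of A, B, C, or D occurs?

0.886

P(A ∪ B ∪ C ∪ D) = 0.446 + 0.365 + 0.329 + 0.331 − 0.131 − 0.156 − 0.114 − 0.123 − 0.115 − 0.109 + 0.038 + 0.050 + 0.048 + 0.045 − 0.018 = 0.886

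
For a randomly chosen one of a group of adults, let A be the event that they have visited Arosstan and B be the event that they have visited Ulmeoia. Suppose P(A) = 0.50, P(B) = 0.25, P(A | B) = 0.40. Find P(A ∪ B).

0.65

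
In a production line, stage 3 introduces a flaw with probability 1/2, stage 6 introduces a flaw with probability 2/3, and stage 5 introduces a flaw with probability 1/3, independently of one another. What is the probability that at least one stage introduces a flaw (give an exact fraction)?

P(none) = (1 − 1/2) × (1 − 2/3) × (1 − 1/3) = 1/2 × 1/3 × 2/3 = 1/9
P(at least one) = 1 − 1/9 = 8/9

8/9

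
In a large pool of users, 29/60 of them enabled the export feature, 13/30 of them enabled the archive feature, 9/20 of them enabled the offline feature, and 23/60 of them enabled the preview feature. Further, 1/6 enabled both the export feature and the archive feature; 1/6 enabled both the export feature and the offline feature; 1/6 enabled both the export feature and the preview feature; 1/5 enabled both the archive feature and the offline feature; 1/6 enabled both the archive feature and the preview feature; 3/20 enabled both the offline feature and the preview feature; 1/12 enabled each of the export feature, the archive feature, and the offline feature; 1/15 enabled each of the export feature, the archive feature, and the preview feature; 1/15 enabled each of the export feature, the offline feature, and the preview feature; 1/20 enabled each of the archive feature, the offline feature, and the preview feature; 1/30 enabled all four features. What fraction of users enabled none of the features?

P(≥1) = 29/60 + 13/30 + 9/20 + 23/60 − 1/6 − 1/6 − 1/6 − 1/5 − 1/6 − 3/20 + 1/12 + 1/15 + 1/15 + 1/20 − 1/30 = 29/30
P(none) = 1 − 29/30 = 1/30

1/30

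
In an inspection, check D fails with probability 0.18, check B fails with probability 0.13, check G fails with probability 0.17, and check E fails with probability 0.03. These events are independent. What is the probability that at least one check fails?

0.42564166

P(none) = (1 − 0.18) × (1 − 0.13) × (1 − 0.17) × (1 − 0.03) = 0.82 × 0.87 × 0.83 × 0.97 = 0.57435834
P(at least one) = 1 − 0.57435834 = 0.42564166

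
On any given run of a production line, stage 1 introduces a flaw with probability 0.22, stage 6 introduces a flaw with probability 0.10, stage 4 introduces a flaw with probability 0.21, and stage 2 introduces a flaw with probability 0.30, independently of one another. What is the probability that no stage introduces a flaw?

P(none) = (1 − 0.22) × (1 − 0.10) × (1 − 0.21) × (1 − 0.30) = 0.78 × 0.90 × 0.79 × 0.70 = 0.388206

0.388206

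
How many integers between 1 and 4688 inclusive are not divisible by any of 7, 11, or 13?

By inclusion-exclusion,
floor(4688/7) + floor(4688/11) + floor(4688/13) − floor(4688/77) − floor(4688/91) − floor(4688/143) + floor(4688/1001) = 669 + 426 + 360 − 60 − 51 − 32 + 4 = 1316
4688 − 1316 = 3372

3372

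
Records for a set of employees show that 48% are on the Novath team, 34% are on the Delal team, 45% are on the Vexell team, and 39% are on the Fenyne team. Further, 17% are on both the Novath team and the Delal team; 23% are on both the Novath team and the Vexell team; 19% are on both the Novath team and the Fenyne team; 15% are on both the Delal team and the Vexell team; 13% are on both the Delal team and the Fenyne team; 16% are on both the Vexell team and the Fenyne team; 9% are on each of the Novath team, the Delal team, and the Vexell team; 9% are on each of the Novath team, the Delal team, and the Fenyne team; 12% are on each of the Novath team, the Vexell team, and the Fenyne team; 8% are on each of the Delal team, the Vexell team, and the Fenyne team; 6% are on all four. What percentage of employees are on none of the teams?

P(≥1) = 48 + 34 + 45 + 39 − 17 − 23 − 19 − 15 − 13 − 16 + 9 + 9 + 12 + 8 − 6 = 95%
P(none) = 100% − 95% = 5%

5%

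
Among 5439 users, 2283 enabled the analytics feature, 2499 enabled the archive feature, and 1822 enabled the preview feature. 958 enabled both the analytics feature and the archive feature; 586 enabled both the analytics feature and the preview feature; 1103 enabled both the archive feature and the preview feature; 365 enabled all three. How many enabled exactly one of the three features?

2405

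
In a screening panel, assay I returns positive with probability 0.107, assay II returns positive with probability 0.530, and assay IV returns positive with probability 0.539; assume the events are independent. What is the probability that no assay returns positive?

0.19348631

Independence gives P(none) = ∏(1 − pᵢ).
P(none) = (1 − 0.107) × (1 − 0.530) × (1 − 0.539) = 0.893 × 0.470 × 0.461 = 0.19348631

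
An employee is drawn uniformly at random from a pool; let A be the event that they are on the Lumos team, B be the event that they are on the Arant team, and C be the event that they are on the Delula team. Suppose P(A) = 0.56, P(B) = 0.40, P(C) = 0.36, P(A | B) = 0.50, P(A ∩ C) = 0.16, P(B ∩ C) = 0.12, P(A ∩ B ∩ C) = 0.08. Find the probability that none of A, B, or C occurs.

0.08

P(A ∩ B) = P(B)·P(A|B) = 0.40 × 0.50 = 0.20
By inclusion–exclusion:
P(A ∪ B ∪ C) = 0.56 + 0.40 + 0.36 − 0.20 − 0.16 − 0.12 + 0.08 = 0.92
P(none) = 1 − 0.92 = 0.08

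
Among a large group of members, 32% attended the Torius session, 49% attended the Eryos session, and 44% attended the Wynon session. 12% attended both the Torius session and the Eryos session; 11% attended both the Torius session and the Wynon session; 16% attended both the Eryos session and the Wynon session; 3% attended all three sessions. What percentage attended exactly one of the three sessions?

56%

P(exactly one) = 32 + 49 + 44 − 2·12 − 2·11 − 2·16 + 3·3 = 56%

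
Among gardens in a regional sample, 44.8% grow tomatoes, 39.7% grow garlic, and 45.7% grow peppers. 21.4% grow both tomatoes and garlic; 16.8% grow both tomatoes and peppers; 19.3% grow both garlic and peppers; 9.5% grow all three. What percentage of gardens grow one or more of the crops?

Apply inclusion-exclusion:
P(union) = 44.8 + 39.7 + 45.7 − 21.4 − 16.8 − 19.3 + 9.5 = 82.2%

82.2%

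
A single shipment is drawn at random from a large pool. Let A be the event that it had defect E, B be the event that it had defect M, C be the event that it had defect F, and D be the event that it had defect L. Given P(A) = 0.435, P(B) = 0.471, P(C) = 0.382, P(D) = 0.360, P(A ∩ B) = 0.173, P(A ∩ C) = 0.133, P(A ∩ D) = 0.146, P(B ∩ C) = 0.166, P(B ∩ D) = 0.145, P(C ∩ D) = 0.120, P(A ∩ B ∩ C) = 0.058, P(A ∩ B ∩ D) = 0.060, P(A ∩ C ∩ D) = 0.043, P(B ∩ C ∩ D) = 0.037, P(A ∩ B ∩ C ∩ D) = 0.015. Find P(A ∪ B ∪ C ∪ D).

0.948

Using inclusion–exclusion:
P(A ∪ B ∪ C ∪ D) = 0.435 + 0.471 + 0.382 + 0.360 − 0.173 − 0.133 − 0.146 − 0.166 − 0.145 − 0.120 + 0.058 + 0.060 + 0.043 + 0.037 − 0.015 = 0.948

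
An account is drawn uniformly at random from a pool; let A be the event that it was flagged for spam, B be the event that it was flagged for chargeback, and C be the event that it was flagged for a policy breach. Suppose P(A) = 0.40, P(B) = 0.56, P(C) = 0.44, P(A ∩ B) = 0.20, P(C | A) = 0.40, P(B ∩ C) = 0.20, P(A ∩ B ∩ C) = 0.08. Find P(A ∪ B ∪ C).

P(A ∩ C) = P(A)·P(C|A) = 0.40 × 0.40 = 0.16
P(A ∪ B ∪ C) = 0.40 + 0.56 + 0.44 − 0.20 − 0.16 − 0.20 + 0.08 = 0.92

0.92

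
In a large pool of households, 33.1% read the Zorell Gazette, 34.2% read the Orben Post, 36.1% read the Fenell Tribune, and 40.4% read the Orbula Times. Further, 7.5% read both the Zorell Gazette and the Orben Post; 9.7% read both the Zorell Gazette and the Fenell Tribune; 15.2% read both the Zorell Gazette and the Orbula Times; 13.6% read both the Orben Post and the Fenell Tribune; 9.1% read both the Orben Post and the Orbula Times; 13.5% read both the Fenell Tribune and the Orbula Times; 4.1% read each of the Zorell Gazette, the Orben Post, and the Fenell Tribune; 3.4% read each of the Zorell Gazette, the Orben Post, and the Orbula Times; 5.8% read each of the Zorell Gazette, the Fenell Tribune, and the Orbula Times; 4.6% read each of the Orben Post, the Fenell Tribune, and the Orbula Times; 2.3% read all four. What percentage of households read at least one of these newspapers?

90.8%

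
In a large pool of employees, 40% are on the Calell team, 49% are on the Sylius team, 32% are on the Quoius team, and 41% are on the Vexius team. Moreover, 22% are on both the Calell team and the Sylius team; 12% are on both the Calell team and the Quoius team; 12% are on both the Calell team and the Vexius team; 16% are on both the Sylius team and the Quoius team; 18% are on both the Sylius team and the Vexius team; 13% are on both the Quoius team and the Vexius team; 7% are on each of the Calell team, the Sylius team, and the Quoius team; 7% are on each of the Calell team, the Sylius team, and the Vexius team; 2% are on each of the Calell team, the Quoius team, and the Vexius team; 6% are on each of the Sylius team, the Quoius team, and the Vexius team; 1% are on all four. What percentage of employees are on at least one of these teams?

90%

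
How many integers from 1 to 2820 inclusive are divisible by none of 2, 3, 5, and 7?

⌊2820/2⌋ + ⌊2820/3⌋ + ⌊2820/5⌋ + ⌊2820/7⌋ − ⌊2820/6⌋ − ⌊2820/10⌋ − ⌊2820/14⌋ − ⌊2820/15⌋ − ⌊2820/21⌋ − ⌊2820/35⌋ + ⌊2820/30⌋ + ⌊2820/42⌋ + ⌊2820/70⌋ + ⌊2820/105⌋ − ⌊2820/210⌋ = 1410 + 940 + 564 + 402 − 470 − 282 − 201 − 188 − 134 − 80 + 94 + 67 + 40 + 26 − 13 = 2175
2820 − 2175 = 645

645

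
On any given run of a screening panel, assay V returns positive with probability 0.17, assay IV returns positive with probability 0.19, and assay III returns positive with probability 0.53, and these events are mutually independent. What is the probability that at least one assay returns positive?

P(none) = (1 − 0.17) × (1 − 0.19) × (1 − 0.53) = 0.83 × 0.81 × 0.47 = 0.315981
P(at least one) = 1 − 0.315981 = 0.684019

0.684019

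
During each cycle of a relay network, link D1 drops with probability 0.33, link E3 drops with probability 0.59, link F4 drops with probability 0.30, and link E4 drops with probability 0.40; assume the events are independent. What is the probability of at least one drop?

P(none) = (1 − 0.33) × (1 − 0.59) × (1 − 0.30) × (1 − 0.40) = 0.67 × 0.41 × 0.70 × 0.60 = 0.115374
P(at least one) = 1 − 0.115374 = 0.884626

0.884626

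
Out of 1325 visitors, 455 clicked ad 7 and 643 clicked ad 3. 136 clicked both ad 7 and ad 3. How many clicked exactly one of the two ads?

|exactly one| = 455 + 643 − 2·136 = 826

826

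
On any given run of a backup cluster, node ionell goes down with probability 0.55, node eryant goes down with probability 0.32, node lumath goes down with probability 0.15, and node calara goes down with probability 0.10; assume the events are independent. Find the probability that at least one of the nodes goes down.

P(none) = (1 − 0.55) × (1 − 0.32) × (1 − 0.15) × (1 − 0.10) = 0.45 × 0.68 × 0.85 × 0.90 = 0.23409
P(at least one) = 1 − 0.23409 = 0.76591

0.76591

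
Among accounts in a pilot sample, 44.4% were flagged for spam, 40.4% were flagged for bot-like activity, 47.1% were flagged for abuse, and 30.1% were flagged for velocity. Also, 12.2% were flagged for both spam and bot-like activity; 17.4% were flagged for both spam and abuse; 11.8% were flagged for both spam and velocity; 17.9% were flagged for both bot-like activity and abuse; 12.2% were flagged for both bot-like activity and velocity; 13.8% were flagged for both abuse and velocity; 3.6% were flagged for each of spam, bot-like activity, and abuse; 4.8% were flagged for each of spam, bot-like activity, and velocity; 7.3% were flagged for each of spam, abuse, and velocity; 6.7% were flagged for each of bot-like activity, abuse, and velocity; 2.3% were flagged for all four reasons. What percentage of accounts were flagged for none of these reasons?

3.2%

By inclusion-exclusion,
P(union) = 44.4 + 40.4 + 47.1 + 30.1 − 12.2 − 17.4 − 11.8 − 17.9 − 12.2 − 13.8 + 3.6 + 4.8 + 7.3 + 6.7 − 2.3 = 96.8%
P(none) = 100% − 96.8% = 3.2%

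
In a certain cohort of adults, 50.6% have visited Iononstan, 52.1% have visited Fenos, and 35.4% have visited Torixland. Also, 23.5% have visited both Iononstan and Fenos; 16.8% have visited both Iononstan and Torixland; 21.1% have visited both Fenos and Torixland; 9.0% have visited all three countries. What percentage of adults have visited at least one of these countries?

Apply inclusion-exclusion:
P(≥1) = 50.6 + 52.1 + 35.4 − 23.5 − 16.8 − 21.1 + 9.0 = 85.7%

85.7%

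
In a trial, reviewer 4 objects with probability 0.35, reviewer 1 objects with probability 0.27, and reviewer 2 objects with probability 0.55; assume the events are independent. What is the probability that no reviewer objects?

0.213525

Independence gives P(none) = ∏(1 − pᵢ).
P(none) = (1 − 0.35) × (1 − 0.27) × (1 − 0.55) = 0.65 × 0.73 × 0.45 = 0.213525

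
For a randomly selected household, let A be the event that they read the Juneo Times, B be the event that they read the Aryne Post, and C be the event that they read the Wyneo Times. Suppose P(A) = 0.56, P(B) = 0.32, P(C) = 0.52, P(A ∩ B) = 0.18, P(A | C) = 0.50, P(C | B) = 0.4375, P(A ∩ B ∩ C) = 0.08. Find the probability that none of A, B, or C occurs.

P(A ∩ C) = P(C)·P(A|C) = 0.52 × 0.50 = 0.26
P(B ∩ C) = P(B)·P(C|B) = 0.32 × 0.4375 = 0.14
P(A ∪ B ∪ C) = 0.56 + 0.32 + 0.52 − 0.18 − 0.26 − 0.14 + 0.08 = 0.90
P(none) = 1 − 0.90 = 0.10

0.10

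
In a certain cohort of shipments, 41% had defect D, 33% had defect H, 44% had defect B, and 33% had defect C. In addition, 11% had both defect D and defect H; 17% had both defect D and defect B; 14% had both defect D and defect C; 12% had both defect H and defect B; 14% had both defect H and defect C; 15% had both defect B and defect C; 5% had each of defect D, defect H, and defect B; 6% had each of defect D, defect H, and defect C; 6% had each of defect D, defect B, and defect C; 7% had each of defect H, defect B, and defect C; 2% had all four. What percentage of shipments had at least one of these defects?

90%

Using inclusion–exclusion:
P(at least one) = 41 + 33 + 44 + 33 − 11 − 17 − 14 − 12 − 14 − 15 + 5 + 6 + 6 + 7 − 2 = 90%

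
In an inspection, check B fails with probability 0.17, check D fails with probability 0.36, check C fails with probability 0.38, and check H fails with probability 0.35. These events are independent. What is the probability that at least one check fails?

0.7859264

Independence gives P(none) = ∏(1 − pᵢ).
P(none) = (1 − 0.17) × (1 − 0.36) × (1 − 0.38) × (1 − 0.35) = 0.83 × 0.64 × 0.62 × 0.65 = 0.2140736
P(at least one) = 1 − 0.2140736 = 0.7859264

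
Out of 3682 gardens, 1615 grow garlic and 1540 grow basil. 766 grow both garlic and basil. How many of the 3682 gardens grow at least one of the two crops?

Apply inclusion-exclusion:
N(≥1) = 1615 + 1540 − 766 = 2389

2389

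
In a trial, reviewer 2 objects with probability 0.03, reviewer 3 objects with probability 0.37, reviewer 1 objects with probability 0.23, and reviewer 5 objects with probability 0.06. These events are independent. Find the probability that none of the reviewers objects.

P(none) = (1 − 0.03) × (1 − 0.37) × (1 − 0.23) × (1 − 0.06) = 0.97 × 0.63 × 0.77 × 0.94 = 0.44231418

0.44231418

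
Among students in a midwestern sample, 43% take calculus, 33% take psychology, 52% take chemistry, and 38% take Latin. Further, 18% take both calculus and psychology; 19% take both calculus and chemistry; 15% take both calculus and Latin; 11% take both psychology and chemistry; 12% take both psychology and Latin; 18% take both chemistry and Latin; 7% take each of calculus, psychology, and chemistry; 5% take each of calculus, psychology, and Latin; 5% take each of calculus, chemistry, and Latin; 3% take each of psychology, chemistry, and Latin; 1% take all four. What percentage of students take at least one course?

Using inclusion–exclusion:
P(≥1) = 43 + 33 + 52 + 38 − 18 − 19 − 15 − 11 − 12 − 18 + 7 + 5 + 5 + 3 − 1 = 92%

92%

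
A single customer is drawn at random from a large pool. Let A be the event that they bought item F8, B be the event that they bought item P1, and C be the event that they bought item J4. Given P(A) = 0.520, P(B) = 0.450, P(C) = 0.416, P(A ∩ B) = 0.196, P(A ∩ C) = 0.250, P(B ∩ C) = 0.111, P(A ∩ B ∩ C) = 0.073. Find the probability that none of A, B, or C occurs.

0.098

By inclusion-exclusion,
P(A ∪ B ∪ C) = 0.520 + 0.450 + 0.416 − 0.196 − 0.250 − 0.111 + 0.073 = 0.902
P(none) = 1 − 0.902 = 0.098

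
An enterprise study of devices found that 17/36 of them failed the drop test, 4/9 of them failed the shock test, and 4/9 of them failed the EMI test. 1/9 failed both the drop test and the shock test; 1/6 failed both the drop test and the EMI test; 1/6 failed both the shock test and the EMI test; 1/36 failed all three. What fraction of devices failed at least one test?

17/18

P(≥1) = 17/36 + 4/9 + 4/9 − 1/9 − 1/6 − 1/6 + 1/36 = 17/18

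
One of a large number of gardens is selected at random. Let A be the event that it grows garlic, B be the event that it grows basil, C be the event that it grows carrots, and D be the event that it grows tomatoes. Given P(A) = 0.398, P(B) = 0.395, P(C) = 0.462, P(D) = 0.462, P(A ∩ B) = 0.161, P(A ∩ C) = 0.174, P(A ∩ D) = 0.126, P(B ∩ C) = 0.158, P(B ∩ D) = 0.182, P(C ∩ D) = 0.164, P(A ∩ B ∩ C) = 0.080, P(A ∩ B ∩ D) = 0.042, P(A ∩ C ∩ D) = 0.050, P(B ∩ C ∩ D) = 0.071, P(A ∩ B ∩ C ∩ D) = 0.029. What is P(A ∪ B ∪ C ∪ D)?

0.966

By inclusion–exclusion:
P(A ∪ B ∪ C ∪ D) = 0.398 + 0.395 + 0.462 + 0.462 − 0.161 − 0.174 − 0.126 − 0.158 − 0.182 − 0.164 + 0.080 + 0.042 + 0.050 + 0.071 − 0.029 = 0.966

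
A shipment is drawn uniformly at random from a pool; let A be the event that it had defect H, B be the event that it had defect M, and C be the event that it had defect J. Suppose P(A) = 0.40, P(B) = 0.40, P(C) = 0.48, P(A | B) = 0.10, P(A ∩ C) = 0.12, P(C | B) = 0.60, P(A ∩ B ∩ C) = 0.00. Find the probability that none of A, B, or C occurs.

0.12

P(A ∩ B) = P(B)·P(A|B) = 0.40 × 0.10 = 0.04
P(B ∩ C) = P(B)·P(C|B) = 0.40 × 0.60 = 0.24
P(A ∪ B ∪ C) = 0.40 + 0.40 + 0.48 − 0.04 − 0.12 − 0.24 + 0.00 = 0.88
P(none) = 1 − 0.88 = 0.12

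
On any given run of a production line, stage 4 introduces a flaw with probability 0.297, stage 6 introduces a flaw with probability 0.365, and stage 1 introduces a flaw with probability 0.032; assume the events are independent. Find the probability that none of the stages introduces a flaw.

0.43212004

P(none) = (1 − 0.297) × (1 − 0.365) × (1 − 0.032) = 0.703 × 0.635 × 0.968 = 0.43212004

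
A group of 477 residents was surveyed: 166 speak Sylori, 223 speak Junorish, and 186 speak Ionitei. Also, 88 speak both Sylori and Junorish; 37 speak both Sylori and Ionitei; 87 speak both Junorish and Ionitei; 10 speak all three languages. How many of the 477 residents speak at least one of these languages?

373

By inclusion-exclusion,
N(≥1) = 166 + 223 + 186 − 88 − 37 − 87 + 10 = 373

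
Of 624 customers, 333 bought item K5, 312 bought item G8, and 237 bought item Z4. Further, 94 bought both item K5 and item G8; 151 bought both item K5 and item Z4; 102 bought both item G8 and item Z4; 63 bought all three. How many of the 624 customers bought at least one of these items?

By inclusion–exclusion:
|union| = 333 + 312 + 237 − 94 − 151 − 102 + 63 = 598

598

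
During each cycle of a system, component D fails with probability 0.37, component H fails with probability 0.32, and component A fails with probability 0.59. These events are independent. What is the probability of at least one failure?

0.824356

Since the events are independent, P(none) is the product of the individual non-occurrence probabilities.
P(none) = (1 − 0.37) × (1 − 0.32) × (1 − 0.59) = 0.63 × 0.68 × 0.41 = 0.175644
P(at least one) = 1 − 0.175644 = 0.824356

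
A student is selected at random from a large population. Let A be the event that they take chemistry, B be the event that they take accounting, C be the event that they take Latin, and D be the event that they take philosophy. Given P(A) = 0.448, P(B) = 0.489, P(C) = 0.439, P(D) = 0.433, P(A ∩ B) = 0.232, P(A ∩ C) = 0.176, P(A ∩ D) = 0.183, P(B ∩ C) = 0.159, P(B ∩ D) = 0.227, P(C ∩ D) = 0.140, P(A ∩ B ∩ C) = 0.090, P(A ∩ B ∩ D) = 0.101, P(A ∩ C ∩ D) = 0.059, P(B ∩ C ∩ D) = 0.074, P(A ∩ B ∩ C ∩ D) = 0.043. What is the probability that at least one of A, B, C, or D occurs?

0.973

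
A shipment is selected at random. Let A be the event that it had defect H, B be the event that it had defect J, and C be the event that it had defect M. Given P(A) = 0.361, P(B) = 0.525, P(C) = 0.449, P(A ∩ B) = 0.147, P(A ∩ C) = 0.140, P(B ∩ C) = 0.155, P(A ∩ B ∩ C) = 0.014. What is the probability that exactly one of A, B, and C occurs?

P(exactly one) = 0.361 + 0.525 + 0.449 − 2·0.147 − 2·0.140 − 2·0.155 + 3·0.014 = 0.493

0.493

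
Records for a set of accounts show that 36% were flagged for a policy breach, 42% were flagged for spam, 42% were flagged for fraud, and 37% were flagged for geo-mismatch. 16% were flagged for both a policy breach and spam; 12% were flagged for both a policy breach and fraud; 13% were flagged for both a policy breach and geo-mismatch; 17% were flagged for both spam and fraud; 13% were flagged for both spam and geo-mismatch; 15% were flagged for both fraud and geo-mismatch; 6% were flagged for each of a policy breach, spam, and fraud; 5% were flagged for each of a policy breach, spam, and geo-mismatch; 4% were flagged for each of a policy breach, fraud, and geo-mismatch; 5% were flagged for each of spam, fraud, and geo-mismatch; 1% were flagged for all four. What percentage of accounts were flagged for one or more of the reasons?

90%

P(at least one) = 36 + 42 + 42 + 37 − 16 − 12 − 13 − 17 − 13 − 15 + 6 + 5 + 4 + 5 − 1 = 90%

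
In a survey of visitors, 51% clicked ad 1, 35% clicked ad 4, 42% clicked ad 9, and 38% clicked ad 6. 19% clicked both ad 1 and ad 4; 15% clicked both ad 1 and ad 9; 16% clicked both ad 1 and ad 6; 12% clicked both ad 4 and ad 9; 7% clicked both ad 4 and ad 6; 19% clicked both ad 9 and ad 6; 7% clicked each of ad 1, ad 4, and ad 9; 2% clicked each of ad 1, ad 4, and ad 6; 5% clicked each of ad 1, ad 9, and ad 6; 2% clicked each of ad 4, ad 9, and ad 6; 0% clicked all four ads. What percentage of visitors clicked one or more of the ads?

94%

Using inclusion–exclusion:
P(union) = 51 + 35 + 42 + 38 − 19 − 15 − 16 − 12 − 7 − 19 + 7 + 2 + 5 + 2 − 0 = 94%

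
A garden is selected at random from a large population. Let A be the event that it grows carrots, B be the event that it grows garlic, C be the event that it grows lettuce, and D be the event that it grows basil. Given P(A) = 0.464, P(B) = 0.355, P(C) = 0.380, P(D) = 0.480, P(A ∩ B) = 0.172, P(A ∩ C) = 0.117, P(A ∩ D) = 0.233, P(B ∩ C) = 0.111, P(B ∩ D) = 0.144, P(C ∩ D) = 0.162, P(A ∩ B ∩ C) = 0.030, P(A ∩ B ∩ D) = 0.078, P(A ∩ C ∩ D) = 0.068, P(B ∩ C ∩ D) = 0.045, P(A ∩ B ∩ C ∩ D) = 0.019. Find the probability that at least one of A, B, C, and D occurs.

P(A ∪ B ∪ C ∪ D) = 0.464 + 0.355 + 0.380 + 0.480 − 0.172 − 0.117 − 0.233 − 0.111 − 0.144 − 0.162 + 0.030 + 0.078 + 0.068 + 0.045 − 0.019 = 0.942

0.942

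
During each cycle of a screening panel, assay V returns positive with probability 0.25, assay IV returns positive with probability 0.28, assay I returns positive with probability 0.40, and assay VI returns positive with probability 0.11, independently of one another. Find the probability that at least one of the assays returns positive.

Independence gives P(none) = ∏(1 − pᵢ).
P(none) = (1 − 0.25) × (1 − 0.28) × (1 − 0.40) × (1 − 0.11) = 0.75 × 0.72 × 0.60 × 0.89 = 0.28836
P(at least one) = 1 − 0.28836 = 0.71164

0.71164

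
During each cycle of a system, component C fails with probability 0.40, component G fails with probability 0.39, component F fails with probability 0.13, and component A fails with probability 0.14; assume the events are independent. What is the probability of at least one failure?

P(none) = (1 − 0.40) × (1 − 0.39) × (1 − 0.13) × (1 − 0.14) = 0.60 × 0.61 × 0.87 × 0.86 = 0.2738412
P(at least one) = 1 − 0.2738412 = 0.7261588

0.7261588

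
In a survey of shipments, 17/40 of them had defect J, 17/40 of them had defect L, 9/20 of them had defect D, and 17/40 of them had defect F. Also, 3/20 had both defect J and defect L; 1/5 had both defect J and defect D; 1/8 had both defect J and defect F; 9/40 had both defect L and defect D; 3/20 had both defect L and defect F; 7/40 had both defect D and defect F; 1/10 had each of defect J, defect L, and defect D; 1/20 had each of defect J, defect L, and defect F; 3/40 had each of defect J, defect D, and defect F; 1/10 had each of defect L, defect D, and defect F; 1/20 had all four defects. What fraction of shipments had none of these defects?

By inclusion-exclusion,
P(at least one) = 17/40 + 17/40 + 9/20 + 17/40 − 3/20 − 1/5 − 1/8 − 9/40 − 3/20 − 7/40 + 1/10 + 1/20 + 3/40 + 1/10 − 1/20 = 39/40
P(none) = 1 − 39/40 = 1/40

1/40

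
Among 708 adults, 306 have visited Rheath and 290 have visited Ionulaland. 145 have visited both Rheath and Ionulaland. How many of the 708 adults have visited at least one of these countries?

N(≥1) = 306 + 290 − 145 = 451

451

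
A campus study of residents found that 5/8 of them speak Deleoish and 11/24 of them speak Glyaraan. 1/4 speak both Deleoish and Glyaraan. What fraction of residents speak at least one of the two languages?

5/6

Apply inclusion-exclusion:
P(≥1) = 5/8 + 11/24 − 1/4 = 5/6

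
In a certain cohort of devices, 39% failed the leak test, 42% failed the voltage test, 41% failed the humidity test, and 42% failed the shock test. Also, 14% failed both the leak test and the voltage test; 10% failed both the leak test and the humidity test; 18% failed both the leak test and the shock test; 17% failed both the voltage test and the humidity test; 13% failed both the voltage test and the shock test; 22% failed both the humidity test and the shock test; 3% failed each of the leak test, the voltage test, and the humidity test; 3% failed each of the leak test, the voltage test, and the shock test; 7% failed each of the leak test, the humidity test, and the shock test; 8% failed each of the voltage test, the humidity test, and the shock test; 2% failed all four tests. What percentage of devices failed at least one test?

89%

Inclusion–exclusion gives
P(≥1) = 39 + 42 + 41 + 42 − 14 − 10 − 18 − 17 − 13 − 22 + 3 + 3 + 7 + 8 − 2 = 89%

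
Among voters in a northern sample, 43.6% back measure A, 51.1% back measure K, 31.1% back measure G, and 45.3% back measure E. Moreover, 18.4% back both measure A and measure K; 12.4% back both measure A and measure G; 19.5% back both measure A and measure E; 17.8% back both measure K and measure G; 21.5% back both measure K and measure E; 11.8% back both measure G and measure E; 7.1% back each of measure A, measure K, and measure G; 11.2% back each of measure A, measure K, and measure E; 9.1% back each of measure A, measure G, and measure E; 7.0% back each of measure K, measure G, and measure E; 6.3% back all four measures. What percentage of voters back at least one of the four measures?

P(≥1) = 43.6 + 51.1 + 31.1 + 45.3 − 18.4 − 12.4 − 19.5 − 17.8 − 21.5 − 11.8 + 7.1 + 11.2 + 9.1 + 7.0 − 6.3 = 97.8%

97.8%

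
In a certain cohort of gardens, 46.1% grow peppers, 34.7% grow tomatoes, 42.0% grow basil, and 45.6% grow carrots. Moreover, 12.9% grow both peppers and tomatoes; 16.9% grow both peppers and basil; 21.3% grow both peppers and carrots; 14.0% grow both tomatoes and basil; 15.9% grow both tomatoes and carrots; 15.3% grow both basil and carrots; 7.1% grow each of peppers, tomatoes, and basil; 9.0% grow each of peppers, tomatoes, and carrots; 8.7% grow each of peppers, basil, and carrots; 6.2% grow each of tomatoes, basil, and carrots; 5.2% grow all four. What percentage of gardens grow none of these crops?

P(≥1) = 46.1 + 34.7 + 42.0 + 45.6 − 12.9 − 16.9 − 21.3 − 14.0 − 15.9 − 15.3 + 7.1 + 9.0 + 8.7 + 6.2 − 5.2 = 97.9%
P(none) = 100% − 97.9% = 2.1%

2.1%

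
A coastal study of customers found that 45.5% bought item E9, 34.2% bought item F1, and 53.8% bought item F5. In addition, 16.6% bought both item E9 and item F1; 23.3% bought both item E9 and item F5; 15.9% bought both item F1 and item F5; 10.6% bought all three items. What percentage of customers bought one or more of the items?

P(≥1) = 45.5 + 34.2 + 53.8 − 16.6 − 23.3 − 15.9 + 10.6 = 88.3%

88.3%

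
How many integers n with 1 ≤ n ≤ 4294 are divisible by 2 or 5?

Using inclusion–exclusion:
2147 + 858 − 429 = 2576

2576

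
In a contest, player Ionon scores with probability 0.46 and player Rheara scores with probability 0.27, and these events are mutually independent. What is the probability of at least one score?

P(none) = (1 − 0.46) × (1 − 0.27) = 0.54 × 0.73 = 0.3942
P(at least one) = 1 − 0.3942 = 0.6058

0.6058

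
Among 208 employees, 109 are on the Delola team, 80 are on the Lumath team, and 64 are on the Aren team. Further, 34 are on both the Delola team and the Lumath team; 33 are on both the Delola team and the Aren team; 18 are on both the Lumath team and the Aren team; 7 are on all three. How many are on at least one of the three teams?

175

Using inclusion–exclusion:
N(≥1) = 109 + 80 + 64 − 34 − 33 − 18 + 7 = 175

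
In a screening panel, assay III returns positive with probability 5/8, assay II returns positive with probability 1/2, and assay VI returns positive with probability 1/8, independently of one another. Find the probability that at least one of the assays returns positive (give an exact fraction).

107/128

Independence gives P(none) = ∏(1 − pᵢ).
P(none) = (1 − 5/8) × (1 − 1/2) × (1 − 1/8) = 3/8 × 1/2 × 7/8 = 21/128
P(at least one) = 1 − 21/128 = 107/128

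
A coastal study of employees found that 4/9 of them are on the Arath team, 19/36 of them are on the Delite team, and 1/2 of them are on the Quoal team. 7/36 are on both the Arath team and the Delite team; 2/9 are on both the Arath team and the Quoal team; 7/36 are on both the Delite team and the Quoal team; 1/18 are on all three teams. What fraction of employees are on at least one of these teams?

By inclusion-exclusion,
P(at least one) = 4/9 + 19/36 + 1/2 − 7/36 − 2/9 − 7/36 + 1/18 = 11/12

11/12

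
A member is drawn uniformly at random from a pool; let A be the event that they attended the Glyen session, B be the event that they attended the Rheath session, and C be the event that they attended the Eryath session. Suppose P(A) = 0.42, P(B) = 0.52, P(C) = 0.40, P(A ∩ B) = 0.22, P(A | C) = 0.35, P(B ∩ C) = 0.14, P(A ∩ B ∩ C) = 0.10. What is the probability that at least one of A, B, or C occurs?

0.94

P(A ∩ C) = P(C)·P(A|C) = 0.40 × 0.35 = 0.14
By inclusion-exclusion,
P(A ∪ B ∪ C) = 0.42 + 0.52 + 0.40 − 0.22 − 0.14 − 0.14 + 0.10 = 0.94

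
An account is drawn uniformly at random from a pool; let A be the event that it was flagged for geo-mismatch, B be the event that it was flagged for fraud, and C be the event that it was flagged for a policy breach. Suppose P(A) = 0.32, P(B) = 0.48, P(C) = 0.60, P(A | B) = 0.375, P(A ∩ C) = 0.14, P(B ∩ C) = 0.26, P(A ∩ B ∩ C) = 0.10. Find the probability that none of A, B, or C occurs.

0.08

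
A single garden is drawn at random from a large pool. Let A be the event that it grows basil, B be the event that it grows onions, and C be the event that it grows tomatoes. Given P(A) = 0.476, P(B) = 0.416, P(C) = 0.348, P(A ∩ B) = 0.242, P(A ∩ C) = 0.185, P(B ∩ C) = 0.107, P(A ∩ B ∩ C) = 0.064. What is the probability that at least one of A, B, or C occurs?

P(A ∪ B ∪ C) = 0.476 + 0.416 + 0.348 − 0.242 − 0.185 − 0.107 + 0.064 = 0.770

0.770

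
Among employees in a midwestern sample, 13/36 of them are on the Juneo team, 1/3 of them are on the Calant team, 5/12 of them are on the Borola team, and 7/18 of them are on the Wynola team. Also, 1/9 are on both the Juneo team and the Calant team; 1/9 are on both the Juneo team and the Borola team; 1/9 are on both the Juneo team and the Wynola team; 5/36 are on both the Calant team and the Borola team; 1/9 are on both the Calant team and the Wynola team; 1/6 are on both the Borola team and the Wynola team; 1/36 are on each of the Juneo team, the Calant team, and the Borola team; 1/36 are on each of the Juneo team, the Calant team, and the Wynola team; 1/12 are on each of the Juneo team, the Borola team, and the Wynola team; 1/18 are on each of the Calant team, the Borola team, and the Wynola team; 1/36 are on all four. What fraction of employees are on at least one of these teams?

11/12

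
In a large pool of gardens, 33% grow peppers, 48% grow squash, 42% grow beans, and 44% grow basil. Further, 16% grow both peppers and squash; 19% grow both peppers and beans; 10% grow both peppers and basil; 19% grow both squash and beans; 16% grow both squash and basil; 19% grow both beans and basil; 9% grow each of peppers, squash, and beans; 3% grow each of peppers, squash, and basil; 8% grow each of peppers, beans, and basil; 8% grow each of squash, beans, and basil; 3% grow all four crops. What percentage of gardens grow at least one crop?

P(union) = 33 + 48 + 42 + 44 − 16 − 19 − 10 − 19 − 16 − 19 + 9 + 3 + 8 + 8 − 3 = 93%

93%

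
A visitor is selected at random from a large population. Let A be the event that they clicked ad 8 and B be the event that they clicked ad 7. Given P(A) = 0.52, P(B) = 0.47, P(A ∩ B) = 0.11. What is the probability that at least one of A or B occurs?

0.88

Inclusion–exclusion gives
P(A ∪ B) = 0.52 + 0.47 − 0.11 = 0.88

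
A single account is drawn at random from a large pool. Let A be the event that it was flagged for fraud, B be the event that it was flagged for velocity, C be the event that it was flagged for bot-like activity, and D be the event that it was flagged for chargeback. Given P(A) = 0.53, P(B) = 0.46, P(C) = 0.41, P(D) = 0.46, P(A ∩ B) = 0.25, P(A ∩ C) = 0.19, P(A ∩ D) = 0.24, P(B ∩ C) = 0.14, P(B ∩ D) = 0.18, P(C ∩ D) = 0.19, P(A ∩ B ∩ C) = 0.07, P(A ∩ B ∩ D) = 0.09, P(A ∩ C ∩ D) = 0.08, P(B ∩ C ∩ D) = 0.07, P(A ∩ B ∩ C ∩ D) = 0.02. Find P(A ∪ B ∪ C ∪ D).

By inclusion-exclusion,
P(A ∪ B ∪ C ∪ D) = 0.53 + 0.46 + 0.41 + 0.46 − 0.25 − 0.19 − 0.24 − 0.14 − 0.18 − 0.19 + 0.07 + 0.09 + 0.08 + 0.07 − 0.02 = 0.96

0.96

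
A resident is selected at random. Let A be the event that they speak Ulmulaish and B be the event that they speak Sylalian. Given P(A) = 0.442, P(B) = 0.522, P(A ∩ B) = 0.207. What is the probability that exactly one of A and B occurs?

By inclusion–exclusion (exactly-one form):
P(exactly one) = 0.442 + 0.522 − 2·0.207 = 0.550

0.550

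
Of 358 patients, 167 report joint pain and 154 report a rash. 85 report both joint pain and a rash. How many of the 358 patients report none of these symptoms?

N(≥1) = 167 + 154 − 85 = 236
None: 358 − 236 = 122

122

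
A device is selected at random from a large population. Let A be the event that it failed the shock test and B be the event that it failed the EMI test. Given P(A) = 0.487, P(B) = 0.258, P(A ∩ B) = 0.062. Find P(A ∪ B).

0.683

Apply inclusion-exclusion:
P(A ∪ B) = 0.487 + 0.258 − 0.062 = 0.683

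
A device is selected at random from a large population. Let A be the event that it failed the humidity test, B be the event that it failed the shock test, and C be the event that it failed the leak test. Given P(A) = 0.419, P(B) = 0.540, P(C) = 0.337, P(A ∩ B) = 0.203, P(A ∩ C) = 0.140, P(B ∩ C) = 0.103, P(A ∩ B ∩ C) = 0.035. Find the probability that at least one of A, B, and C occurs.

0.885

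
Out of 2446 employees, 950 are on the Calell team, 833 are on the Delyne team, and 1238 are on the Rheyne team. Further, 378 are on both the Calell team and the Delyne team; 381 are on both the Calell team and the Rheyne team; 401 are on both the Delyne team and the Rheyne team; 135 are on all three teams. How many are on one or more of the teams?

1996

|union| = 950 + 833 + 1238 − 378 − 381 − 401 + 135 = 1996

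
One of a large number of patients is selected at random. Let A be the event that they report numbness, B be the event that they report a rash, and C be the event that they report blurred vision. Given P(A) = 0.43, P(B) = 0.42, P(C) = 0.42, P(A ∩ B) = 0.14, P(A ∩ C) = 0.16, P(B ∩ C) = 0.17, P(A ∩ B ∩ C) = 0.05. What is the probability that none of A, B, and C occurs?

P(A ∪ B ∪ C) = 0.43 + 0.42 + 0.42 − 0.14 − 0.16 − 0.17 + 0.05 = 0.85
P(none) = 1 − 0.85 = 0.15

0.15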